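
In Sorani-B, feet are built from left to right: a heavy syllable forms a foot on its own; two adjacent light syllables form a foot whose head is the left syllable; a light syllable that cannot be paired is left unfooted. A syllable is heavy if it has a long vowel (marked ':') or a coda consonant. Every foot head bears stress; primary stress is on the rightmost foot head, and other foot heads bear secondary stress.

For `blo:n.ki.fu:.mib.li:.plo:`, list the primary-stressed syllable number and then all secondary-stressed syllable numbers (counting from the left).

primary 6, secondary 1, 3, 4, 5

Weights: 1 blo:n H, 2 ki L, 3 fu: H, 4 mib H, 5 li: H, 6 plo: H.
Parse left to right (heavy = foot alone; LL = one foot; stranded L unfooted): (ˈblo:n) ki (ˈfu:) (ˈmib) (ˈli:) (ˈplo:).
Foot heads: 1, 3, 4, 5, 6.
Primary stress on the rightmost head = syllable 6.
Secondary stress on 1, 3, 4, 5: ˌblo:n.ki.ˌfu:.ˌmib.ˌli:.ˈplo:.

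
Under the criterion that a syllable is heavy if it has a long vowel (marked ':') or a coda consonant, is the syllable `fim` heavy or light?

`fim`: short vowel, closed (coda /m/). Closed → heavy.

heavy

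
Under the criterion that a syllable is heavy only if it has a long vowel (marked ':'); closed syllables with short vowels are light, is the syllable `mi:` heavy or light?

`mi:`: long vowel, open (no coda). Long vowel → heavy.

heavy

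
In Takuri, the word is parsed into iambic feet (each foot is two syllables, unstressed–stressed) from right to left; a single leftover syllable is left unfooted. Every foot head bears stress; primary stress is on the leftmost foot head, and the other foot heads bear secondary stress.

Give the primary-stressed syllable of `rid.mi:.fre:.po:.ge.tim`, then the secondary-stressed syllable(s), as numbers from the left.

Parse right to left into iambic (σˈσ) feet: (rid.ˈmi:) (fre:.ˈpo:) (ge.ˈtim).
Foot heads (stressed positions): 2, 4, 6.
End Rule Leftmost: primary stress on the leftmost head = syllable 2.
Secondary stress on 4, 6: rid.ˈmi:.fre:.ˌpo:.ge.ˌtim.

primary 2, secondary 4, 6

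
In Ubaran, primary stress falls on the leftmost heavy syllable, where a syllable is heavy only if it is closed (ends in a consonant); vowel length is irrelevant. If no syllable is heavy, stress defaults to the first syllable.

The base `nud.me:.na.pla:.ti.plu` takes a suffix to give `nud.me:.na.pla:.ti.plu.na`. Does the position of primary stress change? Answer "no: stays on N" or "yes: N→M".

Base `nud.me:.na.pla:.ti.plu` (6 syllables):
  Weights: 1 nud H, 2 me: L, 3 na L, 4 pla: L, 5 ti L, 6 plu L.
  Heavy syllables in the domain: 1. The leftmost is syllable 1 (nud).
  → primary stress on syllable 1.
Suffixed `nud.me:.na.pla:.ti.plu.na` (7 syllables):
  Weights: 1 nud H, 2 me: L, 3 na L, 4 pla: L, 5 ti L, 6 plu L, 7 na L.
  Heavy syllables in the domain: 1. The leftmost is syllable 1 (nud).
  → primary stress on syllable 1.

no: stays on 1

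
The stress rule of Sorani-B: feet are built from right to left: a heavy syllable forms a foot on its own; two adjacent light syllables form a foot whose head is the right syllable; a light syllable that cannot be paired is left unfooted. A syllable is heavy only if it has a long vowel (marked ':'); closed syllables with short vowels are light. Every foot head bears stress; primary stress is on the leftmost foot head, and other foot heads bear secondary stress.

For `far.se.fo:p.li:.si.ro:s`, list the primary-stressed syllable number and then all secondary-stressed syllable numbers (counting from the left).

Weights: 1 far L, 2 se L, 3 fo:p H, 4 li: H, 5 si L, 6 ro:s H.
Parse right to left (heavy = foot alone; LL = one foot; stranded L unfooted): (far.ˈse) (ˈfo:p) (ˈli:) si (ˈro:s).
Foot heads: 2, 3, 4, 6.
Primary stress on the leftmost head = syllable 2.
Secondary stress on 3, 4, 6: far.ˈse.ˌfo:p.ˌli:.si.ˌro:s.

primary 2, secondary 3, 4, 6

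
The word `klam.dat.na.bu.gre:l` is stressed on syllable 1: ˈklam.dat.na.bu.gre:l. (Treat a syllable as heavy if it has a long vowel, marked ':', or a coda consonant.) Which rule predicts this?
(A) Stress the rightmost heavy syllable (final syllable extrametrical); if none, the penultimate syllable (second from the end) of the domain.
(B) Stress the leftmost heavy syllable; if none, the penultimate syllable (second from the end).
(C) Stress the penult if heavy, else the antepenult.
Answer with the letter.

B

Rule A → syllable 2 (observed: 1).
Rule B → syllable 1 ✓.
Rule C → syllable 3 (observed: 1).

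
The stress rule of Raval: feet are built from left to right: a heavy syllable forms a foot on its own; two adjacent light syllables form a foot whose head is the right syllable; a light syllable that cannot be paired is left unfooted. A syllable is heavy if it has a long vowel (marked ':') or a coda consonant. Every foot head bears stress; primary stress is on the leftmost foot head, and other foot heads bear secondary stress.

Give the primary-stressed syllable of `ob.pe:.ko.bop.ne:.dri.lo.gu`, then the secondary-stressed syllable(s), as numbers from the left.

primary 1, secondary 2, 4, 5, 7

Weights: 1 ob H, 2 pe: H, 3 ko L, 4 bop H, 5 ne: H, 6 dri L, 7 lo L, 8 gu L.
Parse left to right (heavy = foot alone; LL = one foot; stranded L unfooted): (ˈob) (ˈpe:) ko (ˈbop) (ˈne:) (dri.ˈlo) gu.
Foot heads: 1, 2, 4, 5, 7.
Primary stress on the leftmost head = syllable 1.
Secondary stress on 2, 4, 5, 7: ˈob.ˌpe:.ko.ˌbop.ˌne:.dri.ˌlo.gu.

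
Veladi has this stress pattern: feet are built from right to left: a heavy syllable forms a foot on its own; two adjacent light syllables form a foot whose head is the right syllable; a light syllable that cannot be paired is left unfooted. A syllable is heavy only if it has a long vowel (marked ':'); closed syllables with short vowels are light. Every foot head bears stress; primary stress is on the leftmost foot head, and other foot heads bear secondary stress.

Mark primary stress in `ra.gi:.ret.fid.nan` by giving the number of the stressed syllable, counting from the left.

2

Weights: 1 ra L, 2 gi: H, 3 ret L, 4 fid L, 5 nan L.
Parse right to left (heavy = foot alone; LL = one foot; stranded L unfooted): ra (ˈgi:) ret (fid.ˈnan).
Foot heads: 2, 5.
Primary stress on the leftmost head = syllable 2.
Primary stress: syllable 2 → ra.ˈgi:.ret.fid.nan.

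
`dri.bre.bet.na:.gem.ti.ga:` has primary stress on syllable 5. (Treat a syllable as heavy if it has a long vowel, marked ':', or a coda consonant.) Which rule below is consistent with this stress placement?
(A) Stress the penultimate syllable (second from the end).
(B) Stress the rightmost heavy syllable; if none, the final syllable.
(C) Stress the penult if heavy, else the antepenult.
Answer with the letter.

Rule A → syllable 6 (observed: 5).
Rule B → syllable 7 (observed: 5).
Rule C → syllable 5 ✓.

C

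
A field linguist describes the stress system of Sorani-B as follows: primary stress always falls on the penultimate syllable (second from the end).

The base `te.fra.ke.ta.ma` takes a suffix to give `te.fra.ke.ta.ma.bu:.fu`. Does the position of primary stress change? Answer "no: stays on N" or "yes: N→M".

Base `te.fra.ke.ta.ma` (5 syllables):
  The word has 5 syllables; the penultimate syllable (second from the end) is syllable 4 (ta).
  → primary stress on syllable 4.
Suffixed `te.fra.ke.ta.ma.bu:.fu` (7 syllables):
  The word has 7 syllables; the penultimate syllable (second from the end) is syllable 6 (bu:).
  → primary stress on syllable 6.

yes: 4→6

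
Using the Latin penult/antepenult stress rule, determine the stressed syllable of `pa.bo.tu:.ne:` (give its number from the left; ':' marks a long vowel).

3

Classical Latin: stress the penult if heavy (long vowel or closed), else the antepenult.
Weights: 2 bo L, 3 tu: H, 4 ne: H.
The penult (syllable 3, tu:) is heavy, so it takes stress.
Stress on syllable 3: pa.bo.ˈtu:.ne:.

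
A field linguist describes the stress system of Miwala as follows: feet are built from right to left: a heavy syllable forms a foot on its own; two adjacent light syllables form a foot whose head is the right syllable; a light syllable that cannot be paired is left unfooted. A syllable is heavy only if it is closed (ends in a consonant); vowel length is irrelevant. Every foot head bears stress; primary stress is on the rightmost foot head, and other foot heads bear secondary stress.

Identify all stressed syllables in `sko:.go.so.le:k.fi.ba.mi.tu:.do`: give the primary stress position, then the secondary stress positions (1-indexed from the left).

Weights: 1 sko: L, 2 go L, 3 so L, 4 le:k H, 5 fi L, 6 ba L, 7 mi L, 8 tu: L, 9 do L.
Parse right to left (heavy = foot alone; LL = one foot; stranded L unfooted): sko: (go.ˈso) (ˈle:k) fi (ba.ˈmi) (tu:.ˈdo).
Foot heads: 3, 4, 7, 9.
Primary stress on the rightmost head = syllable 9.
Secondary stress on 3, 4, 7: sko:.go.ˌso.ˌle:k.fi.ba.ˌmi.tu:.ˈdo.

primary 9, secondary 3, 4, 7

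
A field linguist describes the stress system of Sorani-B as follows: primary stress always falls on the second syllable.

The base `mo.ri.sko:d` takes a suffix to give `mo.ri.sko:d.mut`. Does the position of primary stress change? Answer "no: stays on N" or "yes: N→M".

no: stays on 2

Base `mo.ri.sko:d` (3 syllables):
  The word has 3 syllables; the second syllable is syllable 2 (ri).
  → primary stress on syllable 2.
Suffixed `mo.ri.sko:d.mut` (4 syllables):
  The word has 4 syllables; the second syllable is syllable 2 (ri).
  → primary stress on syllable 2.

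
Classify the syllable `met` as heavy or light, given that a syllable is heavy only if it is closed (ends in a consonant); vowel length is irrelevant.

`met`: short vowel, closed (coda /t/). Closed (coda /t/) → heavy.

heavy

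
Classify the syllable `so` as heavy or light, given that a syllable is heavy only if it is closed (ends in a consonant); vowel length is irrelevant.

`so`: short vowel, open (no coda). Open (no coda) → light.

light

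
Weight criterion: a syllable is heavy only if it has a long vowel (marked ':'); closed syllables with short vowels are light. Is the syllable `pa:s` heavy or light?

`pa:s`: long vowel, closed (coda /s/). Long vowel → heavy.

heavy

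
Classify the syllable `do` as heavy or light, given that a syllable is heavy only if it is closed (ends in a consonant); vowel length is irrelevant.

light

`do`: short vowel, open (no coda). Open (no coda) → light.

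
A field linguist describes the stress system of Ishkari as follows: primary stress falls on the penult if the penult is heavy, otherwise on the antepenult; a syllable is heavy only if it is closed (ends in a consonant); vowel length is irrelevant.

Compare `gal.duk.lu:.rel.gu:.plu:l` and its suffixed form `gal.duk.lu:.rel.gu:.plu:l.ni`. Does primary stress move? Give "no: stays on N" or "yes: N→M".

yes: 4→6

Base `gal.duk.lu:.rel.gu:.plu:l` (6 syllables):
  Weights: 4 rel H, 5 gu: L, 6 plu:l H.
  The penult (syllable 5, gu:) is light, so stress falls on the antepenult (syllable 4, rel).
  → primary stress on syllable 4.
Suffixed `gal.duk.lu:.rel.gu:.plu:l.ni` (7 syllables):
  Weights: 5 gu: L, 6 plu:l H, 7 ni L.
  The penult (syllable 6, plu:l) is heavy, so it takes stress.
  → primary stress on syllable 6.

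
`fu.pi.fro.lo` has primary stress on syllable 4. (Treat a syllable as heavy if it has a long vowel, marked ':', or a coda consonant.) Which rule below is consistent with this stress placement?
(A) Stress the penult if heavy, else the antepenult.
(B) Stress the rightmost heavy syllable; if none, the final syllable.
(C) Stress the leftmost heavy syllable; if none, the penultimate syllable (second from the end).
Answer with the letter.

B

Rule A → syllable 2 (observed: 4).
Rule B → syllable 4 ✓.
Rule C → syllable 3 (observed: 4).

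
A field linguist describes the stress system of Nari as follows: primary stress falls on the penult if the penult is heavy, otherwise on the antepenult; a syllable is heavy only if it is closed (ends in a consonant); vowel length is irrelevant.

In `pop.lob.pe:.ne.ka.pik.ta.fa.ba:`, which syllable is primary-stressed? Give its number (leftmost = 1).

Weights: 7 ta L, 8 fa L, 9 ba: L.
The penult (syllable 8, fa) is light, so stress falls on the antepenult (syllable 7, ta).
Primary stress: syllable 7 → pop.lob.pe:.ne.ka.pik.ˈta.fa.ba:.

7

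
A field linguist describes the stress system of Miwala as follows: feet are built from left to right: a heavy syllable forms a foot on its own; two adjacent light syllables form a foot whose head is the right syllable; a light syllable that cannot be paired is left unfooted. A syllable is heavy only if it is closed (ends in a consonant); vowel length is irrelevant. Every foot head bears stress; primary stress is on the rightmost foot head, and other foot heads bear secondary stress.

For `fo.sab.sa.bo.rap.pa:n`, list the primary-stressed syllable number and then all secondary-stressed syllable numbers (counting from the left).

Weights: 1 fo L, 2 sab H, 3 sa L, 4 bo L, 5 rap H, 6 pa:n H.
Parse left to right (heavy = foot alone; LL = one foot; stranded L unfooted): fo (ˈsab) (sa.ˈbo) (ˈrap) (ˈpa:n).
Foot heads: 2, 4, 5, 6.
Primary stress on the rightmost head = syllable 6.
Secondary stress on 2, 4, 5: fo.ˌsab.sa.ˌbo.ˌrap.ˈpa:n.

primary 6, secondary 2, 4, 5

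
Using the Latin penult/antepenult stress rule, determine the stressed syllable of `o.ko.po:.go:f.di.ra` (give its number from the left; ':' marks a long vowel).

4

Classical Latin: stress the penult if heavy (long vowel or closed), else the antepenult.
Weights: 4 go:f H, 5 di L, 6 ra L.
The penult (syllable 5, di) is light, so stress falls on the antepenult (syllable 4, go:f).
Stress on syllable 4: o.ko.po:.ˈgo:f.di.ra.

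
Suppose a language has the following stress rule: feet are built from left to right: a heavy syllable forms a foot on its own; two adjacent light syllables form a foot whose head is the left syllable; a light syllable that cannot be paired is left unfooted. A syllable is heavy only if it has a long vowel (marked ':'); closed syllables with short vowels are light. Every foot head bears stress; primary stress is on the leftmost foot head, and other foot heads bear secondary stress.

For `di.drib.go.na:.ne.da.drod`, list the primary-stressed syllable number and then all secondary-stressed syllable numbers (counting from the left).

primary 1, secondary 4, 5

Weights: 1 di L, 2 drib L, 3 go L, 4 na: H, 5 ne L, 6 da L, 7 drod L.
Parse left to right (heavy = foot alone; LL = one foot; stranded L unfooted): (ˈdi.drib) go (ˈna:) (ˈne.da) drod.
Foot heads: 1, 4, 5.
Primary stress on the leftmost head = syllable 1.
Secondary stress on 4, 5: ˈdi.drib.go.ˌna:.ˌne.da.drod.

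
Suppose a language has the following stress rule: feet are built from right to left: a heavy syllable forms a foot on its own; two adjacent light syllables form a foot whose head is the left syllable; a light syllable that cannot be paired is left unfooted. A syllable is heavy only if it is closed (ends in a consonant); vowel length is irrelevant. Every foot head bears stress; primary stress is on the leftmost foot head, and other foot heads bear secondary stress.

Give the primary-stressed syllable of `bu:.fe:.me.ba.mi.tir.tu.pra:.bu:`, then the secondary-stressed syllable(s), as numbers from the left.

Weights: 1 bu: L, 2 fe: L, 3 me L, 4 ba L, 5 mi L, 6 tir H, 7 tu L, 8 pra: L, 9 bu: L.
Parse right to left (heavy = foot alone; LL = one foot; stranded L unfooted): bu: (ˈfe:.me) (ˈba.mi) (ˈtir) tu (ˈpra:.bu:).
Foot heads: 2, 4, 6, 8.
Primary stress on the leftmost head = syllable 2.
Secondary stress on 4, 6, 8: bu:.ˈfe:.me.ˌba.mi.ˌtir.tu.ˌpra:.bu:.

primary 2, secondary 4, 6, 8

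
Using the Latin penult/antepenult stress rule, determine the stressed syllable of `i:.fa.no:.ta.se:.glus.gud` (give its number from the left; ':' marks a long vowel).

Classical Latin: stress the penult if heavy (long vowel or closed), else the antepenult.
Weights: 5 se: H, 6 glus H, 7 gud H.
The penult (syllable 6, glus) is heavy, so it takes stress.
Stress on syllable 6: i:.fa.no:.ta.se:.ˈglus.gud.

6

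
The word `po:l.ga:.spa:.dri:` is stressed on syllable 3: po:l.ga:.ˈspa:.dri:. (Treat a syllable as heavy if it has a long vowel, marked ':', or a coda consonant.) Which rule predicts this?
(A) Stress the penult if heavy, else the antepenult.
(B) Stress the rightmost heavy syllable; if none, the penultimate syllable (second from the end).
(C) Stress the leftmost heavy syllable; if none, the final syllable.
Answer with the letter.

Rule A → syllable 3 ✓.
Rule B → syllable 4 (observed: 3).
Rule C → syllable 1 (observed: 3).

A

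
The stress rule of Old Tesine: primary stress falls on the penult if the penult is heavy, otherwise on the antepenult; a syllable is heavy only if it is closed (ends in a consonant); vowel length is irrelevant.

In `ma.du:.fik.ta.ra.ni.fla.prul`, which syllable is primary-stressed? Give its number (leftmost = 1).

6

Weights: 6 ni L, 7 fla L, 8 prul H.
The penult (syllable 7, fla) is light, so stress falls on the antepenult (syllable 6, ni).
Primary stress: syllable 6 → ma.du:.fik.ta.ra.ˈni.fla.prul.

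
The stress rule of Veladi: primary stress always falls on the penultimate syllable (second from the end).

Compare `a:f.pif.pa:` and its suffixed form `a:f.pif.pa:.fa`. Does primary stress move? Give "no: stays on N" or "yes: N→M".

Base `a:f.pif.pa:` (3 syllables):
  The word has 3 syllables; the penultimate syllable (second from the end) is syllable 2 (pif).
  → primary stress on syllable 2.
Suffixed `a:f.pif.pa:.fa` (4 syllables):
  The word has 4 syllables; the penultimate syllable (second from the end) is syllable 3 (pa:).
  → primary stress on syllable 3.

yes: 2→3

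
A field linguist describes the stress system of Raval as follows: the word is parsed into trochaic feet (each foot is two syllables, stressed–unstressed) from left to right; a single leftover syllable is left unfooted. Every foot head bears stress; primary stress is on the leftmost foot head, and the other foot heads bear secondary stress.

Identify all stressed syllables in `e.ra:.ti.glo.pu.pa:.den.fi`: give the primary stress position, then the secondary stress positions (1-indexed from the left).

Parse left to right into trochaic (ˈσσ) feet: (ˈe.ra:) (ˈti.glo) (ˈpu.pa:) (ˈden.fi).
Foot heads (stressed positions): 1, 3, 5, 7.
End Rule Leftmost: primary stress on the leftmost head = syllable 1.
Secondary stress on 3, 5, 7: ˈe.ra:.ˌti.glo.ˌpu.pa:.ˌden.fi.

primary 1, secondary 3, 5, 7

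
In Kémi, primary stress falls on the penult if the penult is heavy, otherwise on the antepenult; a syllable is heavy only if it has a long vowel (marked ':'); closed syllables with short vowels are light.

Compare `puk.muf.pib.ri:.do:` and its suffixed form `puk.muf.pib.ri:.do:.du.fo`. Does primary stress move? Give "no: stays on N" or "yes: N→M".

Base `puk.muf.pib.ri:.do:` (5 syllables):
  Weights: 3 pib L, 4 ri: H, 5 do: H.
  The penult (syllable 4, ri:) is heavy, so it takes stress.
  → primary stress on syllable 4.
Suffixed `puk.muf.pib.ri:.do:.du.fo` (7 syllables):
  Weights: 5 do: H, 6 du L, 7 fo L.
  The penult (syllable 6, du) is light, so stress falls on the antepenult (syllable 5, do:).
  → primary stress on syllable 5.

yes: 4→5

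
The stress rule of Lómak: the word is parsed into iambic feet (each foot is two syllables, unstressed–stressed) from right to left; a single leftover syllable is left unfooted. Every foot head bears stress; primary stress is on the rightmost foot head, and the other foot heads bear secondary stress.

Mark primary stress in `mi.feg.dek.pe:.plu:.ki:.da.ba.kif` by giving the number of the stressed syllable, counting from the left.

9

Parse right to left into iambic (σˈσ) feet: mi (feg.ˈdek) (pe:.ˈplu:) (ki:.ˈda) (ba.ˈkif). Syllable 1 is left unfooted.
Foot heads (stressed positions): 3, 5, 7, 9.
End Rule Rightmost: primary stress on the rightmost head = syllable 9.
Primary stress: syllable 9 → mi.feg.dek.pe:.plu:.ki:.da.ba.ˈkif.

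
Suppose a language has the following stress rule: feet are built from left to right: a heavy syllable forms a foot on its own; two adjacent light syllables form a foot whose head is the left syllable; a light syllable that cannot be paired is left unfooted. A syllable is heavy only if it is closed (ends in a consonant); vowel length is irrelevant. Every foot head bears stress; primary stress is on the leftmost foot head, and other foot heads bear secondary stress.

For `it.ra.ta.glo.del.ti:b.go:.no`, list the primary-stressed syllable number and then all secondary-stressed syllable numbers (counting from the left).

primary 1, secondary 2, 5, 6, 7

Weights: 1 it H, 2 ra L, 3 ta L, 4 glo L, 5 del H, 6 ti:b H, 7 go: L, 8 no L.
Parse left to right (heavy = foot alone; LL = one foot; stranded L unfooted): (ˈit) (ˈra.ta) glo (ˈdel) (ˈti:b) (ˈgo:.no).
Foot heads: 1, 2, 5, 6, 7.
Primary stress on the leftmost head = syllable 1.
Secondary stress on 2, 5, 6, 7: ˈit.ˌra.ta.glo.ˌdel.ˌti:b.ˌgo:.no.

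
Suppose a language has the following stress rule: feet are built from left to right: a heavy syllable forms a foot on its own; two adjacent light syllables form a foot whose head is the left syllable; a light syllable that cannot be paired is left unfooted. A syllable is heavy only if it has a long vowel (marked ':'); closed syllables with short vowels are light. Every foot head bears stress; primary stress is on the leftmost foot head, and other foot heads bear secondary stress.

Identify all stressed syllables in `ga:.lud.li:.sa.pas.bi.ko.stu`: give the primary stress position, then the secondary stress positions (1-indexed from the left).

Weights: 1 ga: H, 2 lud L, 3 li: H, 4 sa L, 5 pas L, 6 bi L, 7 ko L, 8 stu L.
Parse left to right (heavy = foot alone; LL = one foot; stranded L unfooted): (ˈga:) lud (ˈli:) (ˈsa.pas) (ˈbi.ko) stu.
Foot heads: 1, 3, 4, 6.
Primary stress on the leftmost head = syllable 1.
Secondary stress on 3, 4, 6: ˈga:.lud.ˌli:.ˌsa.pas.ˌbi.ko.stu.

primary 1, secondary 3, 4, 6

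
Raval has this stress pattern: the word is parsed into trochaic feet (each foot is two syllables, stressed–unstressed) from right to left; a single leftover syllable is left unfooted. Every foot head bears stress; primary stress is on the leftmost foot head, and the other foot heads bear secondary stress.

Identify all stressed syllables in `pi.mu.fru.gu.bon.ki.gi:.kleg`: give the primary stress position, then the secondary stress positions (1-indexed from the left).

primary 1, secondary 3, 5, 7

Parse right to left into trochaic (ˈσσ) feet: (ˈpi.mu) (ˈfru.gu) (ˈbon.ki) (ˈgi:.kleg).
Foot heads (stressed positions): 1, 3, 5, 7.
End Rule Leftmost: primary stress on the leftmost head = syllable 1.
Secondary stress on 3, 5, 7: ˈpi.mu.ˌfru.gu.ˌbon.ki.ˌgi:.kleg.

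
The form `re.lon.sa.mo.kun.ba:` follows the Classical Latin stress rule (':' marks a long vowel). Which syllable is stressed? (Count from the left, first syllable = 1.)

5

Classical Latin: stress the penult if heavy (long vowel or closed), else the antepenult.
Weights: 4 mo L, 5 kun H, 6 ba: H.
The penult (syllable 5, kun) is heavy, so it takes stress.
Stress on syllable 5: re.lon.sa.mo.ˈkun.ba:.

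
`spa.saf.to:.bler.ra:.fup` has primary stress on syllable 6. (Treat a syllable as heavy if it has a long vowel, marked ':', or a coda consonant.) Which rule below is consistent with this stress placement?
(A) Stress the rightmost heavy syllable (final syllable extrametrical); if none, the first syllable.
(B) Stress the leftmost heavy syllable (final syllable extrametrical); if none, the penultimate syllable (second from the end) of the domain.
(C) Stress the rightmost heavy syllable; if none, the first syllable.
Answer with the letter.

Rule A → syllable 5 (observed: 6).
Rule B → syllable 2 (observed: 6).
Rule C → syllable 6 ✓.

C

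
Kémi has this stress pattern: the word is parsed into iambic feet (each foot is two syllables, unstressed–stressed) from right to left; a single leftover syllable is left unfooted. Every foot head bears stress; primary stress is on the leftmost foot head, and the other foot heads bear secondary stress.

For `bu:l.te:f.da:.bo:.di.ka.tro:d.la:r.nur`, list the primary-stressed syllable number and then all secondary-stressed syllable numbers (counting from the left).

Parse right to left into iambic (σˈσ) feet: bu:l (te:f.ˈda:) (bo:.ˈdi) (ka.ˈtro:d) (la:r.ˈnur). Syllable 1 is left unfooted.
Foot heads (stressed positions): 3, 5, 7, 9.
End Rule Leftmost: primary stress on the leftmost head = syllable 3.
Secondary stress on 5, 7, 9: bu:l.te:f.ˈda:.bo:.ˌdi.ka.ˌtro:d.la:r.ˌnur.

primary 3, secondary 5, 7, 9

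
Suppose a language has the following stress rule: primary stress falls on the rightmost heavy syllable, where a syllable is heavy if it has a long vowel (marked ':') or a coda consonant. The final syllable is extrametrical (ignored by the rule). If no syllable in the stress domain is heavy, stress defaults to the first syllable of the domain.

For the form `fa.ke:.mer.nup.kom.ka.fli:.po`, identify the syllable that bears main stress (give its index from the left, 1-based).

7

The final syllable (8, po) is extrametrical; the stress domain is syllables 1–7.
Weights: 1 fa L, 2 ke: H, 3 mer H, 4 nup H, 5 kom H, 6 ka L, 7 fli: H.
Heavy syllables in the domain: 2, 3, 4, 5, 7. The rightmost is syllable 7 (fli:).
Primary stress: syllable 7 → fa.ke:.mer.nup.kom.ka.ˈfli:.po.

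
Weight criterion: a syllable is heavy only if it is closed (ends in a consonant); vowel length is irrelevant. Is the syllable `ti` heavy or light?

light

`ti`: short vowel, open (no coda). Open (no coda) → light.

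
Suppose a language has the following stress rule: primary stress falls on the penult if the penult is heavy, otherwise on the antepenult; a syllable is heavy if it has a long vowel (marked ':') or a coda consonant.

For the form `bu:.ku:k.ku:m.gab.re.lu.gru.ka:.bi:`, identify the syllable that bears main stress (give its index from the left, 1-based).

Weights: 7 gru L, 8 ka: H, 9 bi: H.
The penult (syllable 8, ka:) is heavy, so it takes stress.
Primary stress: syllable 8 → bu:.ku:k.ku:m.gab.re.lu.gru.ˈka:.bi:.

8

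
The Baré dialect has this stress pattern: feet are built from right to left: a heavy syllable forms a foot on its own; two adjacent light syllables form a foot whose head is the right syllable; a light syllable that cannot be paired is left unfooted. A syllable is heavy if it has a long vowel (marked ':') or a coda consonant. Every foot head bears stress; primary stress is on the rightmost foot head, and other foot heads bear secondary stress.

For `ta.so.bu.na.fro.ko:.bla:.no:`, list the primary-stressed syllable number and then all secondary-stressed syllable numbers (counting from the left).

primary 8, secondary 3, 5, 6, 7

Weights: 1 ta L, 2 so L, 3 bu L, 4 na L, 5 fro L, 6 ko: H, 7 bla: H, 8 no: H.
Parse right to left (heavy = foot alone; LL = one foot; stranded L unfooted): ta (so.ˈbu) (na.ˈfro) (ˈko:) (ˈbla:) (ˈno:).
Foot heads: 3, 5, 6, 7, 8.
Primary stress on the rightmost head = syllable 8.
Secondary stress on 3, 5, 6, 7: ta.so.ˌbu.na.ˌfro.ˌko:.ˌbla:.ˈno:.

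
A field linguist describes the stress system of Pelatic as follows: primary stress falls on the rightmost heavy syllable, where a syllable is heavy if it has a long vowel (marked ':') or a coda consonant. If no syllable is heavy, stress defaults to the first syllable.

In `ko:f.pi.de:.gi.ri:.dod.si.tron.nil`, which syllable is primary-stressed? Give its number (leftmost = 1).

9

Weights: 1 ko:f H, 2 pi L, 3 de: H, 4 gi L, 5 ri: H, 6 dod H, 7 si L, 8 tron H, 9 nil H.
Heavy syllables in the domain: 1, 3, 5, 6, 8, 9. The rightmost is syllable 9 (nil).
Primary stress: syllable 9 → ko:f.pi.de:.gi.ri:.dod.si.tron.ˈnil.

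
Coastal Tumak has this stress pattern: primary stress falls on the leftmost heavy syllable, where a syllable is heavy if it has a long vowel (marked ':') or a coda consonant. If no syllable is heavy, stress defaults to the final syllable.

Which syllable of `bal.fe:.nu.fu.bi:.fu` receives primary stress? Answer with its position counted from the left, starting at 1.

1

Weights: 1 bal H, 2 fe: H, 3 nu L, 4 fu L, 5 bi: H, 6 fu L.
Heavy syllables in the domain: 1, 2, 5. The leftmost is syllable 1 (bal).
Primary stress: syllable 1 → ˈbal.fe:.nu.fu.bi:.fu.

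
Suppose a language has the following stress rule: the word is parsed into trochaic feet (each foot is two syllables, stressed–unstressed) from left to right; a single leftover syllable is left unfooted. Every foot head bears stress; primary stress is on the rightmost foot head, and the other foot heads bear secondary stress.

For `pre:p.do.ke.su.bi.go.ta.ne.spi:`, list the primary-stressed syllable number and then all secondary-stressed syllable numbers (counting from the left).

primary 7, secondary 1, 3, 5

Parse left to right into trochaic (ˈσσ) feet: (ˈpre:p.do) (ˈke.su) (ˈbi.go) (ˈta.ne) spi:. Syllable 9 is left unfooted.
Foot heads (stressed positions): 1, 3, 5, 7.
End Rule Rightmost: primary stress on the rightmost head = syllable 7.
Secondary stress on 1, 3, 5: ˌpre:p.do.ˌke.su.ˌbi.go.ˈta.ne.spi:.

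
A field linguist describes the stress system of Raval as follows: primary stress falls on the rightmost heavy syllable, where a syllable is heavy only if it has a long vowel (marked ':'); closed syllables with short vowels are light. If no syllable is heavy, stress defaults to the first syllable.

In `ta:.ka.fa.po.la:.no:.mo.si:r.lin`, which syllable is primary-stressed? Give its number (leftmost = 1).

8

Weights: 1 ta: H, 2 ka L, 3 fa L, 4 po L, 5 la: H, 6 no: H, 7 mo L, 8 si:r H, 9 lin L.
Heavy syllables in the domain: 1, 5, 6, 8. The rightmost is syllable 8 (si:r).
Primary stress: syllable 8 → ta:.ka.fa.po.la:.no:.mo.ˈsi:r.lin.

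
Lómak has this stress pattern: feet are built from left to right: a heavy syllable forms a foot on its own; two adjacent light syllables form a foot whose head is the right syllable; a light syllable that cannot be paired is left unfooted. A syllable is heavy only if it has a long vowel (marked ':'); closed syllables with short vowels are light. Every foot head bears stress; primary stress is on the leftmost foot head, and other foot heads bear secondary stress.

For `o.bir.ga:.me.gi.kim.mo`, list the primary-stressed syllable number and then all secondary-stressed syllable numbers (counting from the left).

Weights: 1 o L, 2 bir L, 3 ga: H, 4 me L, 5 gi L, 6 kim L, 7 mo L.
Parse left to right (heavy = foot alone; LL = one foot; stranded L unfooted): (o.ˈbir) (ˈga:) (me.ˈgi) (kim.ˈmo).
Foot heads: 2, 3, 5, 7.
Primary stress on the leftmost head = syllable 2.
Secondary stress on 3, 5, 7: o.ˈbir.ˌga:.me.ˌgi.kim.ˌmo.

primary 2, secondary 3, 5, 7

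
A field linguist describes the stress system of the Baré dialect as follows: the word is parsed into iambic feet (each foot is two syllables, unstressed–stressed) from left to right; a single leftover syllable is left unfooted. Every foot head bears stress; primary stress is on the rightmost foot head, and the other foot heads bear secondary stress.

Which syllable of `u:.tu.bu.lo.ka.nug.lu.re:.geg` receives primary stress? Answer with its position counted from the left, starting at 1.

8

Parse left to right into iambic (σˈσ) feet: (u:.ˈtu) (bu.ˈlo) (ka.ˈnug) (lu.ˈre:) geg. Syllable 9 is left unfooted.
Foot heads (stressed positions): 2, 4, 6, 8.
End Rule Rightmost: primary stress on the rightmost head = syllable 8.
Primary stress: syllable 8 → u:.tu.bu.lo.ka.nug.lu.ˈre:.geg.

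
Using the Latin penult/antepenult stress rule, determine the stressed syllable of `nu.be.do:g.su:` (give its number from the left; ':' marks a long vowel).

Classical Latin: stress the penult if heavy (long vowel or closed), else the antepenult.
Weights: 2 be L, 3 do:g H, 4 su: H.
The penult (syllable 3, do:g) is heavy, so it takes stress.
Stress on syllable 3: nu.be.ˈdo:g.su:.

3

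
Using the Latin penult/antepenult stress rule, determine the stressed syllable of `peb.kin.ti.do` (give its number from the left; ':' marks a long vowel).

2

Classical Latin: stress the penult if heavy (long vowel or closed), else the antepenult.
Weights: 2 kin H, 3 ti L, 4 do L.
The penult (syllable 3, ti) is light, so stress falls on the antepenult (syllable 2, kin).
Stress on syllable 2: peb.ˈkin.ti.do.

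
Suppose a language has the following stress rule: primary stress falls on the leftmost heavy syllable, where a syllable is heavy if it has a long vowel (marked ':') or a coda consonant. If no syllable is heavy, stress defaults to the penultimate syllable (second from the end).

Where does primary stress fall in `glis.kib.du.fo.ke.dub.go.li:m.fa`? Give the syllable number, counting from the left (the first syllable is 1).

1

Weights: 1 glis H, 2 kib H, 3 du L, 4 fo L, 5 ke L, 6 dub H, 7 go L, 8 li:m H, 9 fa L.
Heavy syllables in the domain: 1, 2, 6, 8. The leftmost is syllable 1 (glis).
Primary stress: syllable 1 → ˈglis.kib.du.fo.ke.dub.go.li:m.fa.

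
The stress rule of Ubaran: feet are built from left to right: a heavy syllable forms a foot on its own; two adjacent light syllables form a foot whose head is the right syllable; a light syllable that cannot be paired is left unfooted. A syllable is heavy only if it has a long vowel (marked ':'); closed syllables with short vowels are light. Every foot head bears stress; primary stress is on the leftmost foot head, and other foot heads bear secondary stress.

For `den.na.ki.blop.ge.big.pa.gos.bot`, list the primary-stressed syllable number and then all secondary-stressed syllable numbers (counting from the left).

primary 2, secondary 4, 6, 8

Weights: 1 den L, 2 na L, 3 ki L, 4 blop L, 5 ge L, 6 big L, 7 pa L, 8 gos L, 9 bot L.
Parse left to right (heavy = foot alone; LL = one foot; stranded L unfooted): (den.ˈna) (ki.ˈblop) (ge.ˈbig) (pa.ˈgos) bot.
Foot heads: 2, 4, 6, 8.
Primary stress on the leftmost head = syllable 2.
Secondary stress on 4, 6, 8: den.ˈna.ki.ˌblop.ge.ˌbig.pa.ˌgos.bot.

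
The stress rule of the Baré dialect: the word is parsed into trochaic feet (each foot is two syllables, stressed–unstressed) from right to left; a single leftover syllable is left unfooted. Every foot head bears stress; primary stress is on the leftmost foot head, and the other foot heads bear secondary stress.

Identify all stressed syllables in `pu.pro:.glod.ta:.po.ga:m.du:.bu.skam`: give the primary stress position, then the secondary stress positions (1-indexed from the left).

primary 2, secondary 4, 6, 8

Parse right to left into trochaic (ˈσσ) feet: pu (ˈpro:.glod) (ˈta:.po) (ˈga:m.du:) (ˈbu.skam). Syllable 1 is left unfooted.
Foot heads (stressed positions): 2, 4, 6, 8.
End Rule Leftmost: primary stress on the leftmost head = syllable 2.
Secondary stress on 4, 6, 8: pu.ˈpro:.glod.ˌta:.po.ˌga:m.du:.ˌbu.skam.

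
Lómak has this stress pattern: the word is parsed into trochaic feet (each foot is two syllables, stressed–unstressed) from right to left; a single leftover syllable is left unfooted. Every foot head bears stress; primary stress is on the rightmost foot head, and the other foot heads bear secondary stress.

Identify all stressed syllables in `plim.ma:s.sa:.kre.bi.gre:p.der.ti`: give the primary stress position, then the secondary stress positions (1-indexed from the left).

Parse right to left into trochaic (ˈσσ) feet: (ˈplim.ma:s) (ˈsa:.kre) (ˈbi.gre:p) (ˈder.ti).
Foot heads (stressed positions): 1, 3, 5, 7.
End Rule Rightmost: primary stress on the rightmost head = syllable 7.
Secondary stress on 1, 3, 5: ˌplim.ma:s.ˌsa:.kre.ˌbi.gre:p.ˈder.ti.

primary 7, secondary 1, 3, 5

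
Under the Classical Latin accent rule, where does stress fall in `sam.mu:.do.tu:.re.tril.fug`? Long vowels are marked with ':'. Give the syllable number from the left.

Classical Latin: stress the penult if heavy (long vowel or closed), else the antepenult.
Weights: 5 re L, 6 tril H, 7 fug H.
The penult (syllable 6, tril) is heavy, so it takes stress.
Stress on syllable 6: sam.mu:.do.tu:.re.ˈtril.fug.

6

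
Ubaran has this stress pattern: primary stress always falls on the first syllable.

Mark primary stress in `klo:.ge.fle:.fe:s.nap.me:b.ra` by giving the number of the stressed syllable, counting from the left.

The word has 7 syllables; the first syllable is syllable 1 (klo:).
Primary stress: syllable 1 → ˈklo:.ge.fle:.fe:s.nap.me:b.ra.

1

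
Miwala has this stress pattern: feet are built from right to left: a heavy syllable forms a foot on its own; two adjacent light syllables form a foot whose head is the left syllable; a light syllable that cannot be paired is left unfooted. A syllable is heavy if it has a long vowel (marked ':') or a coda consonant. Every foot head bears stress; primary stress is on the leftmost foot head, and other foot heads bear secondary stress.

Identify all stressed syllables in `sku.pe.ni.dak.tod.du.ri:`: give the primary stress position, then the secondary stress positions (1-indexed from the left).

primary 2, secondary 4, 5, 7

Weights: 1 sku L, 2 pe L, 3 ni L, 4 dak H, 5 tod H, 6 du L, 7 ri: H.
Parse right to left (heavy = foot alone; LL = one foot; stranded L unfooted): sku (ˈpe.ni) (ˈdak) (ˈtod) du (ˈri:).
Foot heads: 2, 4, 5, 7.
Primary stress on the leftmost head = syllable 2.
Secondary stress on 4, 5, 7: sku.ˈpe.ni.ˌdak.ˌtod.du.ˌri:.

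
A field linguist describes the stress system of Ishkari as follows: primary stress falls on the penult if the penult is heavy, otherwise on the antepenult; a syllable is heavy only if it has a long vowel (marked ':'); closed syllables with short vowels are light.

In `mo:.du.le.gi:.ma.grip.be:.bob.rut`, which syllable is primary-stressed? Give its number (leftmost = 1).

7

Weights: 7 be: H, 8 bob L, 9 rut L.
The penult (syllable 8, bob) is light, so stress falls on the antepenult (syllable 7, be:).
Primary stress: syllable 7 → mo:.du.le.gi:.ma.grip.ˈbe:.bob.rut.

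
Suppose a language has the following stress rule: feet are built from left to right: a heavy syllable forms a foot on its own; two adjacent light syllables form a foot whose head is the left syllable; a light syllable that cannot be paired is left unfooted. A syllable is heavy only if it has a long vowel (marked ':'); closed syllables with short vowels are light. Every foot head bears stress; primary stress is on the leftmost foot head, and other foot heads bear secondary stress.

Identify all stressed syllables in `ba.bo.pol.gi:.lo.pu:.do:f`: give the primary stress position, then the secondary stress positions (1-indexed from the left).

Weights: 1 ba L, 2 bo L, 3 pol L, 4 gi: H, 5 lo L, 6 pu: H, 7 do:f H.
Parse left to right (heavy = foot alone; LL = one foot; stranded L unfooted): (ˈba.bo) pol (ˈgi:) lo (ˈpu:) (ˈdo:f).
Foot heads: 1, 4, 6, 7.
Primary stress on the leftmost head = syllable 1.
Secondary stress on 4, 6, 7: ˈba.bo.pol.ˌgi:.lo.ˌpu:.ˌdo:f.

primary 1, secondary 4, 6, 7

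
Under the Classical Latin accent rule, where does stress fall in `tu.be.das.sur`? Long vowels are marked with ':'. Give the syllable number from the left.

3

Classical Latin: stress the penult if heavy (long vowel or closed), else the antepenult.
Weights: 2 be L, 3 das H, 4 sur H.
The penult (syllable 3, das) is heavy, so it takes stress.
Stress on syllable 3: tu.be.ˈdas.sur.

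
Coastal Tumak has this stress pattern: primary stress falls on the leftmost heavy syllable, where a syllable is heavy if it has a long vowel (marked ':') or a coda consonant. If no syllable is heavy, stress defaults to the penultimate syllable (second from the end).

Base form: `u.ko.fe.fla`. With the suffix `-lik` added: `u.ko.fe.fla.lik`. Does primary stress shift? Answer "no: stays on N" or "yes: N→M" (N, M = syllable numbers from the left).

yes: 3→5

Base `u.ko.fe.fla` (4 syllables):
  Weights: 1 u L, 2 ko L, 3 fe L, 4 fla L.
  No heavy syllable in the domain; default to the penultimate syllable (second from the end) = syllable 3.
  → primary stress on syllable 3.
Suffixed `u.ko.fe.fla.lik` (5 syllables):
  Weights: 1 u L, 2 ko L, 3 fe L, 4 fla L, 5 lik H.
  Heavy syllables in the domain: 5. The leftmost is syllable 5 (lik).
  → primary stress on syllable 5.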